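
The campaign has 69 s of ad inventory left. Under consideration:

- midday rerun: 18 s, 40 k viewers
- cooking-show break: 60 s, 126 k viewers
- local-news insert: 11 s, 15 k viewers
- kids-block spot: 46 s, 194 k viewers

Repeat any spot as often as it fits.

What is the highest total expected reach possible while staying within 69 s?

By expected reach per s: kids-block spot 4.22, midday rerun 2.22, cooking-show break 2.10, local-news insert 1.36 lead.
Best packing: midday rerun + kids-block spot — 64 s, 234 total.
The spare 5 s is too small for any remaining spot, and no exchange beats 234.

234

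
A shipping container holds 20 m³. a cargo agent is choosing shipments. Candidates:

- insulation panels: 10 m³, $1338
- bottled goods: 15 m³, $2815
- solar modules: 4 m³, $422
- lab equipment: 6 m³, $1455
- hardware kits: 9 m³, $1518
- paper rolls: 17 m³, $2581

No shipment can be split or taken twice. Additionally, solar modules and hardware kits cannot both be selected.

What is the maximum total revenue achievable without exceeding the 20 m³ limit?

3237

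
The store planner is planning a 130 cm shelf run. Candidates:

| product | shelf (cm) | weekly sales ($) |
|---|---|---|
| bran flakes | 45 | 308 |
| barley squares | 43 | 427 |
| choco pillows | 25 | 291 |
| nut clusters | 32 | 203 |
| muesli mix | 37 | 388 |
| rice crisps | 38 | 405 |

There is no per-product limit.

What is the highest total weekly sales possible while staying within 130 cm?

Density check — choco pillows 11.64, rice crisps 10.66, muesli mix 10.49 are the best per cm.
Best packing: 5×choco pillows — 125 cm, 1455 total.

1455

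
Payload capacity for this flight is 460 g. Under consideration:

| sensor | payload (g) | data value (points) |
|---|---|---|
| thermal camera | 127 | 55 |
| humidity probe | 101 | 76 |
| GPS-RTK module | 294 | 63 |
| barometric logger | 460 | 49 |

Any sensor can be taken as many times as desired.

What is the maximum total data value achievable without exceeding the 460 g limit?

304

The ratio ordering already packs tightly: 4×humidity probe, 404 g, 304.
Nothing else within 460 g beats 304.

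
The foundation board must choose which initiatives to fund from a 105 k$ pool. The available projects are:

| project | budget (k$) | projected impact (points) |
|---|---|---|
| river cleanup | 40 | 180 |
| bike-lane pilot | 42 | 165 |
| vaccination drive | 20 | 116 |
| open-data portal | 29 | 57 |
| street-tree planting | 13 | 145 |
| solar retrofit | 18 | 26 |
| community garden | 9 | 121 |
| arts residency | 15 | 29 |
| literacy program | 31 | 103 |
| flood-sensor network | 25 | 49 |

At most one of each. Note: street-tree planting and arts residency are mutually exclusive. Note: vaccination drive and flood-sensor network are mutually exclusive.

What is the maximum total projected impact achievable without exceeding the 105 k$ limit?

611

Taking river cleanup + bike-lane pilot + street-tree planting + community garden: 104 k$ used, 611 in projected impact.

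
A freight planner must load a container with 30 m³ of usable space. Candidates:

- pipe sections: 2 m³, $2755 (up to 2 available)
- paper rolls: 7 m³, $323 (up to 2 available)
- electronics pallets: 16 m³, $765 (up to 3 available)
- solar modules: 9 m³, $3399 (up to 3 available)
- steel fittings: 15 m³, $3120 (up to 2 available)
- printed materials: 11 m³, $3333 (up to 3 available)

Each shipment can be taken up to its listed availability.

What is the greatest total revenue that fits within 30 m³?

12952

Density check — pipe sections 1377.50, solar modules 377.67, printed materials 303.00 are the best per m³.
A density-first pass picks 2×pipe sections + paper rolls + 2×solar modules — 12631 at 29 m³.
Replace pipe sections and paper rolls with solar modules: the trade gains 321 net, giving 12952 at 29 m³.
Nothing else within 30 m³ beats 12952.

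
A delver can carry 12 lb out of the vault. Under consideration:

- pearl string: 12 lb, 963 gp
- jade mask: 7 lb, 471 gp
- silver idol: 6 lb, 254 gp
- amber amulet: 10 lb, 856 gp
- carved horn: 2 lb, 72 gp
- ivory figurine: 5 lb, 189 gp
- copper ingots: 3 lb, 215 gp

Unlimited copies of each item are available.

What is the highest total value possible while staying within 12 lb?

963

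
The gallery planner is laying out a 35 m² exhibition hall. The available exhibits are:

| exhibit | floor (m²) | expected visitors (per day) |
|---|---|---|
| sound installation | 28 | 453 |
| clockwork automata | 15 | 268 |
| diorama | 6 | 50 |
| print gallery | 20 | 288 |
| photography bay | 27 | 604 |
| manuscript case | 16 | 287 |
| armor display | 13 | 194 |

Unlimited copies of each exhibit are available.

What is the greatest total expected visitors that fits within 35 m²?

654

The ratio ordering already packs tightly: diorama + photography bay, 33 m², 654.
The spare 2 m² is too small for any remaining exhibit, and no exchange beats 654.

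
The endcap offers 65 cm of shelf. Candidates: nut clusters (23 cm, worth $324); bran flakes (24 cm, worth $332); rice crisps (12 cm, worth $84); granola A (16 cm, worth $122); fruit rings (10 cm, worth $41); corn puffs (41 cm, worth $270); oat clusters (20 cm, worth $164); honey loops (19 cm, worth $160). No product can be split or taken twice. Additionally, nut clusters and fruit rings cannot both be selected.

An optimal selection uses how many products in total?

3

Optimal total is 778.
One optimal bundle: nut clusters + bran flakes + granola A (63 cm).
Any selection reaching 778 contains exactly 3 products.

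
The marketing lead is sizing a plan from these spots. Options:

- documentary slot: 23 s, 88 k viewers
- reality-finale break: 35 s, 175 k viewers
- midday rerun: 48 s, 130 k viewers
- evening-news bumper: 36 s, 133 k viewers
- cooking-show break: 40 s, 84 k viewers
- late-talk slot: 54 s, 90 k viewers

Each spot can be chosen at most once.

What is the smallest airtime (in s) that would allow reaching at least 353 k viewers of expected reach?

Minimise s subject to total expected reach ≥ 353.
documentary slot + reality-finale break + evening-news bumper reaches 396 using 94 s.
Any bundle with less than 94 s falls short of 353.

94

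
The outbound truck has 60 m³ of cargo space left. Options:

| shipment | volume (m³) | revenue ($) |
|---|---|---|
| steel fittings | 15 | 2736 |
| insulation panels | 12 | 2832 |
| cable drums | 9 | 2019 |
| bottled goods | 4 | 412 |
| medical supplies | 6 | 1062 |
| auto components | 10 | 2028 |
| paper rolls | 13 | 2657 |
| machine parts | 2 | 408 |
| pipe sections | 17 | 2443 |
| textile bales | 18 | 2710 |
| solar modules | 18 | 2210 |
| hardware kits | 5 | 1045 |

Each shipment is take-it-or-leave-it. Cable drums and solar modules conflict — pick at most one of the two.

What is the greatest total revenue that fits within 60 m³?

By revenue per m³: insulation panels 236.00, cable drums 224.33, hardware kits 209.00 lead.
Taking the top-ratio shipments first gives insulation panels + cable drums + medical supplies + auto components + paper rolls + machine parts + hardware kits for 12051 (57 m³).
The 12 m³ tied up in auto components and machine parts is better spent on steel fittings — total rises to 12351 (60 m³).
Every other selection either busts 60 m³ or breaks a pairing rule or fails to beat 12351.

12351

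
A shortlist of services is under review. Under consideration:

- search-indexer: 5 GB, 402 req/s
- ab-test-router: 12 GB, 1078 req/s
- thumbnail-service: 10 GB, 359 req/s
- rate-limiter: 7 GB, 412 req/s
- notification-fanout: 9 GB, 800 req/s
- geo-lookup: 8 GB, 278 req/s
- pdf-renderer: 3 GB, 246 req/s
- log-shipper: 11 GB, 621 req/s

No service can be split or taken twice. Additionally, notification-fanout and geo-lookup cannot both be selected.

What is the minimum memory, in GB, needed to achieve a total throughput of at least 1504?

20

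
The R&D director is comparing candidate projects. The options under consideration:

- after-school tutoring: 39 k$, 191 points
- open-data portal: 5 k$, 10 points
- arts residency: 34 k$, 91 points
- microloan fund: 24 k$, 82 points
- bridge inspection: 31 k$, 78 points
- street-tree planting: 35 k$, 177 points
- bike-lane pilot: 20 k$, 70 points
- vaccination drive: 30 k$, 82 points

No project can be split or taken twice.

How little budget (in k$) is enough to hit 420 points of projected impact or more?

94

Need the lightest bundle worth ≥ 420.
after-school tutoring + street-tree planting + bike-lane pilot: 438 projected impact at 94 k$.
Below 94 k$ the best achievable stays under 420.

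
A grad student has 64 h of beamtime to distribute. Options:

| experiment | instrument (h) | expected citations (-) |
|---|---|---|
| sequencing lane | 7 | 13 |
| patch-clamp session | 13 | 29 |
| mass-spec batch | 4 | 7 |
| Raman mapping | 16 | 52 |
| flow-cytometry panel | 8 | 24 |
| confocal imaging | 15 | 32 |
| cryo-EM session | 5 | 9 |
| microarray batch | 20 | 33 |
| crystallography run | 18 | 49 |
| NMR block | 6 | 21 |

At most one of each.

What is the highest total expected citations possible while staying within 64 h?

A density-first pass picks patch-clamp session + Raman mapping + flow-cytometry panel + crystallography run + NMR block — 175 at 61 h.
Dropping patch-clamp session frees 13 h; slotting in confocal imaging (15 h) lifts the total to 178 at 63 h.
That's the maximum — no swap from here does better than 178.

178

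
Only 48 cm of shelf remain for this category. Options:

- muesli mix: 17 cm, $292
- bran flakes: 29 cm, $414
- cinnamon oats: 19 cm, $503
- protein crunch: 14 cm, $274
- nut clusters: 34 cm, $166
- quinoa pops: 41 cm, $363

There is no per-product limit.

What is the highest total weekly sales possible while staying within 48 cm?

1051

By weekly sales per cm: cinnamon oats 26.47, protein crunch 19.57, muesli mix 17.18, bran flakes 14.28 lead.
Filling by ratio: 2×cinnamon oats for 1006, with 10 cm left unused.
Replace cinnamon oats with 2×protein crunch: the trade gains 45 net, giving 1051 at 47 cm.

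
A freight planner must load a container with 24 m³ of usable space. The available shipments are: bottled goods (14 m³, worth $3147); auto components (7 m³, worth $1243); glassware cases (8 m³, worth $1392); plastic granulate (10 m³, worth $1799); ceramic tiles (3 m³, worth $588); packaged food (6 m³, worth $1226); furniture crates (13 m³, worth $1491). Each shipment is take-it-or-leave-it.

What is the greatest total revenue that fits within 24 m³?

4978

Ranking by ratio (revenue/m³): bottled goods 224.79, packaged food 204.33, ceramic tiles 196.00, plastic granulate 179.90.
Greedy by ratio would take bottled goods + ceramic tiles + packaged food: 23 m³ used, total 4961.
Replace packaged food with auto components: the trade gains 17 net, giving 4978 at 24 m³.
The closest alternative, bottled goods + ceramic tiles + packaged food, reaches only 4961.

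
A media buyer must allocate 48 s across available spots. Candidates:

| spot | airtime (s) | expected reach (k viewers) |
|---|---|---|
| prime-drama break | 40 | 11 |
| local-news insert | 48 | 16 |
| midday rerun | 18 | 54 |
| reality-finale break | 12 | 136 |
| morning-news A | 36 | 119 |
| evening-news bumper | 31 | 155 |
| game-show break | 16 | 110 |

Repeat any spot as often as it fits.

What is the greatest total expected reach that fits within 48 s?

By expected reach per s: reality-finale break 11.33, game-show break 6.88, evening-news bumper 5.00, morning-news A 3.31 lead.
Taking 4×reality-finale break: 48 s used, 544 in expected reach.
Nothing else within 48 s beats 544.

544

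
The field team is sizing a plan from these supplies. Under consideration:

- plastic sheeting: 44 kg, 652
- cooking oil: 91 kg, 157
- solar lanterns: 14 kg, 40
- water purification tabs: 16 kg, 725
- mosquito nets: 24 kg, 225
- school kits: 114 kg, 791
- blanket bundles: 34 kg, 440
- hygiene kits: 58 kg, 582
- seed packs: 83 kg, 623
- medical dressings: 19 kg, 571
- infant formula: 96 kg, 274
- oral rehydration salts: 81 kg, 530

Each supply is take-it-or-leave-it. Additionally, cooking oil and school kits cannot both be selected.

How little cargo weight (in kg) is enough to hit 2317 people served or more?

Need the lightest bundle worth ≥ 2317.
Taking plastic sheeting + water purification tabs + blanket bundles + medical dressings gives 2388 (≥ 2317) for 113 kg.
Any bundle with less than 113 kg falls short of 2317.

113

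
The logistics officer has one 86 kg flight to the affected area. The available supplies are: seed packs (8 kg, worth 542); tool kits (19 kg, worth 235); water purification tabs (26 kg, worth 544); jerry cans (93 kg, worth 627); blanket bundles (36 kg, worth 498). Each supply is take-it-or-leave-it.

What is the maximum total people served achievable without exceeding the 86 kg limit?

Taking seed packs + water purification tabs + blanket bundles: 70 kg used, 1584 in people served.

1584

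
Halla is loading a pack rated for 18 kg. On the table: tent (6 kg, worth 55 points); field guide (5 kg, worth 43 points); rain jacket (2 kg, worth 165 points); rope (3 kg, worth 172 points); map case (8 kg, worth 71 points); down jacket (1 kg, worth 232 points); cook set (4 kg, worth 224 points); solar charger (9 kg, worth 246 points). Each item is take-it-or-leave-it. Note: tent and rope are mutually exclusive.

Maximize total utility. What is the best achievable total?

Best packing: rope + down jacket + cook set + solar charger — 17 kg, 874 total.
The spare 1 kg is too small for any remaining item, and no feasible exchange beats 874.

874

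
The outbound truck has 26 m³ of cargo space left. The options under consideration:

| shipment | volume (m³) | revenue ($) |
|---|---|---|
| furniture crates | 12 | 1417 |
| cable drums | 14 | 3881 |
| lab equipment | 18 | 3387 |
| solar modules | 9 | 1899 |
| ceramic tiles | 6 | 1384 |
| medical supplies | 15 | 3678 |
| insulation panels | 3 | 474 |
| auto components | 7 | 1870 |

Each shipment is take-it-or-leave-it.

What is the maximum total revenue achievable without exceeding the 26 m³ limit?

A density-first pass picks cable drums + insulation panels + auto components — 6225 at 24 m³.
Replace auto components with solar modules: the trade gains 29 net, giving 6254 at 26 m³.
Runner-up cable drums + insulation panels + auto components tops out at 6225.

6254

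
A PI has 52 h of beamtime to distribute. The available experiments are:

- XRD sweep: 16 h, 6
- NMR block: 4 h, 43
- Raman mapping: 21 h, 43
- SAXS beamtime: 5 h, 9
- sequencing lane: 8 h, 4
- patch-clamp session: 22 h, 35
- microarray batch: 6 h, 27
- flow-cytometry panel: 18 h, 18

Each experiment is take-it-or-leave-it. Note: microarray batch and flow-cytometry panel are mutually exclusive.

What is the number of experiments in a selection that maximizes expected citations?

4

The maximum expected citations within 52 h is 130.
For example NMR block + Raman mapping + SAXS beamtime + patch-clamp session achieves it, using 52 h.
All optima have 4 experiments.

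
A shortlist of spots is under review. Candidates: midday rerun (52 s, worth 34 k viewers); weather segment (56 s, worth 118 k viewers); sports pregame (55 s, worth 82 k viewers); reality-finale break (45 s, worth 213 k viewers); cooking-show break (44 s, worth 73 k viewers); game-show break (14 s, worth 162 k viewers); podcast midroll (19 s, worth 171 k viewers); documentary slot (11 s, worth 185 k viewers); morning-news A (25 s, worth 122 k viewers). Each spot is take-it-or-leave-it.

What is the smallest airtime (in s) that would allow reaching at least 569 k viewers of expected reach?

69

Minimise s subject to total expected reach ≥ 569.
game-show break + podcast midroll + documentary slot + morning-news A: 640 expected reach at 69 s.
No combination under 69 s hits 569.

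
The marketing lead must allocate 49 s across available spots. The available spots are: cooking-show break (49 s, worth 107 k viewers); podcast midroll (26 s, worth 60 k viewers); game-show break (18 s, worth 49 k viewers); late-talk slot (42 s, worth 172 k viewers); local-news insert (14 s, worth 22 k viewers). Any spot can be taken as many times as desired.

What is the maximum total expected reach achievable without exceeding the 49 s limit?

172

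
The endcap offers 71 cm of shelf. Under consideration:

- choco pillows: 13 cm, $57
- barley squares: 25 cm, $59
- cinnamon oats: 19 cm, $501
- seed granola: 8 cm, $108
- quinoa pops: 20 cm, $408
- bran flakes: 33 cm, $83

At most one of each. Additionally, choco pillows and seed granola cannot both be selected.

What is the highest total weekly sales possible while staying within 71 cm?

1017

Cinnamon oats + seed granola + quinoa pops uses 47 of the 71 cm and totals 1017.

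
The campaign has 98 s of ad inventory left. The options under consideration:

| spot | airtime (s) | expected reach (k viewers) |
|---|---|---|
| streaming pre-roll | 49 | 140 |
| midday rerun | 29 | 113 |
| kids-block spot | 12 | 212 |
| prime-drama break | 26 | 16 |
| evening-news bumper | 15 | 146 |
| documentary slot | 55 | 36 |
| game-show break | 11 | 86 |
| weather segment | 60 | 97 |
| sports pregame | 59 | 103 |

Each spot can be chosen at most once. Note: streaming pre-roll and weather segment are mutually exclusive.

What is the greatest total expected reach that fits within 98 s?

Filling by ratio: midday rerun + kids-block spot + prime-drama break + evening-news bumper + game-show break for 573, with 5 s left unused.
The 55 s tied up in midday rerun and prime-drama break is better spent on streaming pre-roll — total rises to 584 (87 s).
An exhaustive check of the 512 subsets confirms 584.

584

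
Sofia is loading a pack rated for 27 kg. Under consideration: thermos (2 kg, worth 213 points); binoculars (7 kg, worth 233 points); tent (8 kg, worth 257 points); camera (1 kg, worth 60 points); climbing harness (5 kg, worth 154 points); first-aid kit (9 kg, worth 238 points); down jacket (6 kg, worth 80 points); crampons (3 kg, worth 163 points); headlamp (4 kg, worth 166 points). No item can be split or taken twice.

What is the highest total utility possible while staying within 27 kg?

1097

Ranking by ratio (utility/kg): thermos 106.50, camera 60.00, crampons 54.33, headlamp 41.50.
A density-first pass picks thermos + binoculars + tent + camera + crampons + headlamp — 1092 at 25 kg.
Replace binoculars with first-aid kit: the trade gains 5 net, giving 1097 at 27 kg.
That's the maximum — no swap from here does better than 1097.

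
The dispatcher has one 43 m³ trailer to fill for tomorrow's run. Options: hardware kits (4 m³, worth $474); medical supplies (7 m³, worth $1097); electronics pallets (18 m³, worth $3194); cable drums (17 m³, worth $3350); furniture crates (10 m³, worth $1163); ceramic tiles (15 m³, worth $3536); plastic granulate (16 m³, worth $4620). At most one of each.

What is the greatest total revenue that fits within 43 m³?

9727

By revenue per m³: plastic granulate 288.75, ceramic tiles 235.73, cable drums 197.06, electronics pallets 177.44 lead.
Taking hardware kits + medical supplies + ceramic tiles + plastic granulate: 42 m³ used, 9727 in revenue.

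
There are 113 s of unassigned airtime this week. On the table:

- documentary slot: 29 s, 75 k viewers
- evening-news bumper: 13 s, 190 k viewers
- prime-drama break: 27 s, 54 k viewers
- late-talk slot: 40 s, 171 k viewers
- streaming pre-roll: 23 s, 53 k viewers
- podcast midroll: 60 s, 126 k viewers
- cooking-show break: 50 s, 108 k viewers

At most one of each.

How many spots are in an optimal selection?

Optimal total is 490.
For example documentary slot + evening-news bumper + prime-drama break + late-talk slot achieves it, using 109 s.
All optima have 4 spots.

4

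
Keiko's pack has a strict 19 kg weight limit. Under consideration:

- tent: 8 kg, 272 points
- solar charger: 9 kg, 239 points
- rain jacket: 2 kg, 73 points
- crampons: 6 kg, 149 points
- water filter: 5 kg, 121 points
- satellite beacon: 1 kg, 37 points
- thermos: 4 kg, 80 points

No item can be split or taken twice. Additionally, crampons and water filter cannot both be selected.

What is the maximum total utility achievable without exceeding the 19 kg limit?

A density-first pass picks tent + rain jacket + crampons + satellite beacon — 531 at 17 kg.
Dropping crampons and satellite beacon frees 7 kg; slotting in solar charger (9 kg) lifts the total to 584 at 19 kg.
The closest alternative, tent + solar charger + satellite beacon, reaches only 548.

584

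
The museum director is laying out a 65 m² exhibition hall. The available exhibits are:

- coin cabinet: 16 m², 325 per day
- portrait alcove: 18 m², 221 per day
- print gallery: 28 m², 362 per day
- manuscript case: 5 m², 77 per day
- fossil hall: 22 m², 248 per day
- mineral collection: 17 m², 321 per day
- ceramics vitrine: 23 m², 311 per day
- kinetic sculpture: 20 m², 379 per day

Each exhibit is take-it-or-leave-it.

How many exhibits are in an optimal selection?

4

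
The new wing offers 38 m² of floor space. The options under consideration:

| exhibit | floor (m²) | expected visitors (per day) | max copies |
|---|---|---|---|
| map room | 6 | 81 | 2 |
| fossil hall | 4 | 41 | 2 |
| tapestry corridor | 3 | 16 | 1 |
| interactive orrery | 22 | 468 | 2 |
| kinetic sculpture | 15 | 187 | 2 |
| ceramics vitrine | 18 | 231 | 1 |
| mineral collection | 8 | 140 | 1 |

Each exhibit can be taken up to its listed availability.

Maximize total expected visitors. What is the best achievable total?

690

Filling by ratio: map room + interactive orrery + mineral collection for 689, with 2 m² left unused.
Dropping map room frees 6 m²; slotting in 2×fossil hall (8 m²) lifts the total to 690 at 38 m².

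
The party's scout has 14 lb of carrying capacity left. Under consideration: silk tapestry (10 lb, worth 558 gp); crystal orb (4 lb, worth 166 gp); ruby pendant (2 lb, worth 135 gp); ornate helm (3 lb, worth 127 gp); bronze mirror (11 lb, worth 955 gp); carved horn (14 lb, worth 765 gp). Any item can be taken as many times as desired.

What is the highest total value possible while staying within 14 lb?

1090

Ranking by ratio (value/lb): bronze mirror 86.82, ruby pendant 67.50, silk tapestry 55.80, carved horn 54.64.
The ratio ordering already packs tightly: ruby pendant + bronze mirror, 13 lb, 1090.
The spare 1 lb is too small for any remaining item, and no exchange beats 1090.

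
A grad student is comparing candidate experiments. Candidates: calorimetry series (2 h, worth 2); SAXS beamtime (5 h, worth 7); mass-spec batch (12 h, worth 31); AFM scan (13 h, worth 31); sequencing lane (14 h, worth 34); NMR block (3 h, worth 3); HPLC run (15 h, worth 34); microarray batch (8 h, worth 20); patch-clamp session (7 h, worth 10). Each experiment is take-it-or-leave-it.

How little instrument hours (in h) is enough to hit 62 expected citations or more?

25

Look for the lowest-instrument combination reaching 62.
mass-spec batch + AFM scan reaches 62 using 25 h.
Below 25 h the best achievable stays under 62.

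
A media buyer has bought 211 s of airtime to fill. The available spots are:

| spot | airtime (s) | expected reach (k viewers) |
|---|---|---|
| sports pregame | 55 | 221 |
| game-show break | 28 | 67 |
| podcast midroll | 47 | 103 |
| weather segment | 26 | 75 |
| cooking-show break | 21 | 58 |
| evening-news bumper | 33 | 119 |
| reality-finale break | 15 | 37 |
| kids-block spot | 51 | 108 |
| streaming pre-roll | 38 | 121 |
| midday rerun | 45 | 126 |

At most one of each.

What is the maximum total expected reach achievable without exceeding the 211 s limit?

682

By expected reach per s: sports pregame 4.02, evening-news bumper 3.61, streaming pre-roll 3.18, weather segment 2.88 lead.
Filling by ratio: sports pregame + weather segment + evening-news bumper + streaming pre-roll + midday rerun for 662, with 14 s left unused.
The 26 s tied up in weather segment is better spent on cooking-show break + reality-finale break — total rises to 682 (207 s).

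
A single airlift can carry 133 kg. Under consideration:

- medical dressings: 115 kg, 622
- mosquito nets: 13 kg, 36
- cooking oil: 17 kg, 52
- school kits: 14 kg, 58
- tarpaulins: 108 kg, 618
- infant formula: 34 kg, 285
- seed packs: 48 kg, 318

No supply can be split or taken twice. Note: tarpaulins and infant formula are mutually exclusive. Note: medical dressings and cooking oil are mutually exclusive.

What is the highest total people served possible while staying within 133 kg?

749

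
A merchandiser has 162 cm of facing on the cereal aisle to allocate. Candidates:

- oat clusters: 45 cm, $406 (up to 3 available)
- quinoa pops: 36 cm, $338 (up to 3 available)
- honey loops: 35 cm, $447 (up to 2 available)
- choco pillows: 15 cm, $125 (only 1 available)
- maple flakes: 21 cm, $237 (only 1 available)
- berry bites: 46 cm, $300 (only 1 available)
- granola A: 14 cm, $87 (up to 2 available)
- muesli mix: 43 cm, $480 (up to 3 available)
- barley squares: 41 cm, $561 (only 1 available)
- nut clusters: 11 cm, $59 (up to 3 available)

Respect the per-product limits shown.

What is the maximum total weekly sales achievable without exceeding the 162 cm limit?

1968

By weekly sales per cm: barley squares 13.68, honey loops 12.77, maple flakes 11.29 lead.
The ratio heuristic lands on 2×honey loops + choco pillows + maple flakes + granola A + barley squares (1904) but leaves 1 cm idle.
A better packing is honey loops + 2×muesli mix + barley squares: 162 cm, total 1968.
That's the maximum — no swap from here does better than 1968.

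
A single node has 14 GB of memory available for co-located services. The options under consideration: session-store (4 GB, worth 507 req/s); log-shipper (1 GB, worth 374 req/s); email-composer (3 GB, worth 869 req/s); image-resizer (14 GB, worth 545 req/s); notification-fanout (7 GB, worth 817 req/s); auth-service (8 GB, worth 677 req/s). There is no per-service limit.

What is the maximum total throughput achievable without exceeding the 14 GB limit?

Taking 14×log-shipper: 14 GB used, 5236 in throughput.
Nothing else within 14 GB beats 5236.

5236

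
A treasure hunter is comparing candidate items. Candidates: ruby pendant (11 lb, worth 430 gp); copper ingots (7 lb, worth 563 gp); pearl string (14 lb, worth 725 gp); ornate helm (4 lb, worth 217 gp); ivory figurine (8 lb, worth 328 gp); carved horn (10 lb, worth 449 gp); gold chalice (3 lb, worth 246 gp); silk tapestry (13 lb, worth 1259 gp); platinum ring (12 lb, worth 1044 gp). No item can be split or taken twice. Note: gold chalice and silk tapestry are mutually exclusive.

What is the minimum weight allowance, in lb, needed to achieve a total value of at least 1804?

20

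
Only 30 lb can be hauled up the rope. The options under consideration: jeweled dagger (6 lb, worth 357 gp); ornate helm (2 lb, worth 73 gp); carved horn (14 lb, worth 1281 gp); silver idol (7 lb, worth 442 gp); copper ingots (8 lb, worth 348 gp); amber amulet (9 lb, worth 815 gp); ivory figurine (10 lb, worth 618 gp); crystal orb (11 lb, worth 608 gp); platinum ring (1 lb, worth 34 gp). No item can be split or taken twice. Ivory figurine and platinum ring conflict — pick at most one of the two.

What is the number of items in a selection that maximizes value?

3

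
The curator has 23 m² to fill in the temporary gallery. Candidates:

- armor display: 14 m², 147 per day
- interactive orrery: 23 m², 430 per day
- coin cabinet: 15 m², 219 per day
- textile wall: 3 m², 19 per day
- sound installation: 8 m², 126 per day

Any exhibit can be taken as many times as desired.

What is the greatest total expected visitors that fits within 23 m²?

430

The ratio ordering already packs tightly: interactive orrery, 23 m², 430.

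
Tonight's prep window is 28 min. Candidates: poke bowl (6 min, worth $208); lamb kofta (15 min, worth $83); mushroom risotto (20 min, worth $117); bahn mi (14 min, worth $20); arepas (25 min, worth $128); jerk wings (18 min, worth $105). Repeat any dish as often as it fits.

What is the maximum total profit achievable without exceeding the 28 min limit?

Taking 4×poke bowl: 24 min used, 832 in profit.
That's the maximum — no swap from here does better than 832.

832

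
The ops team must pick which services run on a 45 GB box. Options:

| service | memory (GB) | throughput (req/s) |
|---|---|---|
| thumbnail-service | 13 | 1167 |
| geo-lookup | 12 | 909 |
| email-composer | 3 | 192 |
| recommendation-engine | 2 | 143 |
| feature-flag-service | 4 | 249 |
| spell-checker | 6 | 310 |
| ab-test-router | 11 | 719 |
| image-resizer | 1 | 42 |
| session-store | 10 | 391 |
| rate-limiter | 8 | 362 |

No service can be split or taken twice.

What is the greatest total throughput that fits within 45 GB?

3379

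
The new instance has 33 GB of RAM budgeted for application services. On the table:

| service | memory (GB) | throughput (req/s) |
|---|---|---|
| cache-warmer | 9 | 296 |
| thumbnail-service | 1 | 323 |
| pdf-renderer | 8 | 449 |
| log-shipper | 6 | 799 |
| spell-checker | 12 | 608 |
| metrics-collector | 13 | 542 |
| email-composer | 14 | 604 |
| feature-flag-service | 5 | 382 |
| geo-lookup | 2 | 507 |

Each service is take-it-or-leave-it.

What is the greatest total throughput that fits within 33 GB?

2756

Taking cache-warmer + thumbnail-service + pdf-renderer + log-shipper + feature-flag-service + geo-lookup: 31 GB used, 2756 in throughput.
That's the maximum — no swap from here does better than 2756.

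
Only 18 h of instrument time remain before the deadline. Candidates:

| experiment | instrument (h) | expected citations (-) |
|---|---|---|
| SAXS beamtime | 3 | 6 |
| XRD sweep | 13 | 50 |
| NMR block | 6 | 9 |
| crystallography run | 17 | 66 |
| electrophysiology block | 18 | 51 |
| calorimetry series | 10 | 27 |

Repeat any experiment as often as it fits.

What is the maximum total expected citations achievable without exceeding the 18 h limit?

66

Taking crystallography run: 17 h used, 66 in expected citations.
The spare 1 h is too small for any remaining experiment, and no exchange beats 66.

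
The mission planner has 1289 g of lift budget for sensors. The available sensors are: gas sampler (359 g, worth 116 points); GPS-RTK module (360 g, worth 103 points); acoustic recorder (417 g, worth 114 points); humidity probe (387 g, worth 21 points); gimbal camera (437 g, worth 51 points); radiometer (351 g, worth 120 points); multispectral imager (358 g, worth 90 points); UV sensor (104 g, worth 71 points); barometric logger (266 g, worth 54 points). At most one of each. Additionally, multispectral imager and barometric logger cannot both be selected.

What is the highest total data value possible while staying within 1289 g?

421

By data value per g: UV sensor 0.68, radiometer 0.34, gas sampler 0.32, GPS-RTK module 0.29 lead.
A density-first pass picks gas sampler + GPS-RTK module + radiometer + UV sensor — 410 at 1174 g.
Replace GPS-RTK module with acoustic recorder: the trade gains 11 net, giving 421 at 1231 g.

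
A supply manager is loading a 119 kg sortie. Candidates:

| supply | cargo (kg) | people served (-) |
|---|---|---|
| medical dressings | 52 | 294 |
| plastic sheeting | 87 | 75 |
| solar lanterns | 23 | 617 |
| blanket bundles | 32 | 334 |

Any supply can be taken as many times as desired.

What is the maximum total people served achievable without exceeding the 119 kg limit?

3085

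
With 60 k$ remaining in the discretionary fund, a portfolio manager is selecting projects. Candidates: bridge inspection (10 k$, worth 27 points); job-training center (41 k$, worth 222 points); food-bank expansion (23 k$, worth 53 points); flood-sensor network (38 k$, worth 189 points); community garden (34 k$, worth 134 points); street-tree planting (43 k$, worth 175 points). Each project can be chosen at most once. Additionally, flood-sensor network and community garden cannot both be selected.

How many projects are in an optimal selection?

The maximum projected impact within 60 k$ is 249.
One optimal bundle: bridge inspection + job-training center (51 k$).
All optima have 2 projects.

2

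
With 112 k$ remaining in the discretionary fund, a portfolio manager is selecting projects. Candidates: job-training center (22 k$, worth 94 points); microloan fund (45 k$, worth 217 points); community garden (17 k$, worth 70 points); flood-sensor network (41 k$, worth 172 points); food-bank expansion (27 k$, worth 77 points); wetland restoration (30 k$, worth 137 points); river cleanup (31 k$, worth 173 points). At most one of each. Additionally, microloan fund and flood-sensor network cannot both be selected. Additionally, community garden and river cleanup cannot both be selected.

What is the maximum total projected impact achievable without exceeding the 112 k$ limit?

By projected impact per k$: river cleanup 5.58, microloan fund 4.82, wetland restoration 4.57, job-training center 4.27 lead.
Microloan fund + wetland restoration + river cleanup uses 106 of the 112 k$ and totals 527.

527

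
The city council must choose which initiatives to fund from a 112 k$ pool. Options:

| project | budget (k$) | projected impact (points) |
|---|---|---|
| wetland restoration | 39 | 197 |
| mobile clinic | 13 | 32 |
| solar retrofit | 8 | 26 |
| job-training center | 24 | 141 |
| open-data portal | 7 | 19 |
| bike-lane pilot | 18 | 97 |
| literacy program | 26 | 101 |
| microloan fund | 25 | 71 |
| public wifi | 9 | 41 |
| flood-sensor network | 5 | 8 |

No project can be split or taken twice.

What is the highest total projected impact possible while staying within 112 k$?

Taking the top-ratio projects first gives wetland restoration + solar retrofit + job-training center + open-data portal + bike-lane pilot + public wifi + flood-sensor network for 529 (110 k$).
Dropping solar retrofit and open-data portal and public wifi frees 24 k$; slotting in literacy program (26 k$) lifts the total to 544 at 112 k$.
An exhaustive check of the 1024 subsets confirms 544.

544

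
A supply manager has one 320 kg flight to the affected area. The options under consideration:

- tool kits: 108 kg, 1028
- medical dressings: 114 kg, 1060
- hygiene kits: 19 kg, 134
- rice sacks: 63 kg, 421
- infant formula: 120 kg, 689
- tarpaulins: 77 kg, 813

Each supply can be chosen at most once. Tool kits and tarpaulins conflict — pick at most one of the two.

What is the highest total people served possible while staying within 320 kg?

2643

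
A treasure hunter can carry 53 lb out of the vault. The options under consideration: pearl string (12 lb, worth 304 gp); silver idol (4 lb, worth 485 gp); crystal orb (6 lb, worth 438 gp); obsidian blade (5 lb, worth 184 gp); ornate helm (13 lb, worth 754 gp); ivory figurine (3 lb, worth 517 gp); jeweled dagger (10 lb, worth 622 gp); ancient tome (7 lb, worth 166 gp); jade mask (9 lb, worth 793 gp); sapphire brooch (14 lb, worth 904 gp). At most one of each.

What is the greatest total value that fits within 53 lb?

Filling by ratio: silver idol + crystal orb + obsidian blade + ivory figurine + jeweled dagger + jade mask + sapphire brooch for 3943, with 2 lb left unused.
The 11 lb tied up in crystal orb and obsidian blade is better spent on ornate helm — total rises to 4075 (53 lb).
Nothing else within 53 lb beats 4075.

4075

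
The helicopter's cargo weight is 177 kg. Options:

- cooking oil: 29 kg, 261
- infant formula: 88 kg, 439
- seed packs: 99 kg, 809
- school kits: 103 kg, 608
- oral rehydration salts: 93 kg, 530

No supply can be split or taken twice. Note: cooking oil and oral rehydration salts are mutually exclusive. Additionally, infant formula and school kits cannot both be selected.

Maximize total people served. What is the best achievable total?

1070

Cooking oil + seed packs uses 128 of the 177 kg and totals 1070.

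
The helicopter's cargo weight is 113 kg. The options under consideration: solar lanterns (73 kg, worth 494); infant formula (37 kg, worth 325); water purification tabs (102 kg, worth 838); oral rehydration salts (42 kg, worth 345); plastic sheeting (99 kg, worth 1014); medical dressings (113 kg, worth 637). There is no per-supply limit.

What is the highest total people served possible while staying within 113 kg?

Plastic sheeting uses 99 of the 113 kg and totals 1014.

1014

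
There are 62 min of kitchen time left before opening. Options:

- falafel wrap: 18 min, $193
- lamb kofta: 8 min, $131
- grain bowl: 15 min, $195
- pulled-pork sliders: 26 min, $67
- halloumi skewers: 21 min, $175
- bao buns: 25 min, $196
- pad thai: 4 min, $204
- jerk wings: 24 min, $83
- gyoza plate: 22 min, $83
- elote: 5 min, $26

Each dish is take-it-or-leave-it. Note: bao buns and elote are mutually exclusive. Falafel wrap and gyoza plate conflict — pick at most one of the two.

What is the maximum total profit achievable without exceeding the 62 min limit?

788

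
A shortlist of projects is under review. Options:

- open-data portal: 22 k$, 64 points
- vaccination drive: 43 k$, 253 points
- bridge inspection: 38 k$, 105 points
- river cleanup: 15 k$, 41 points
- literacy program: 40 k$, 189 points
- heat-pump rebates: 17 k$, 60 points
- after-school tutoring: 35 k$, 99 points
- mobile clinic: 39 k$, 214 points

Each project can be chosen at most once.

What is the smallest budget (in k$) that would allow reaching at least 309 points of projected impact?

Minimise k$ subject to total projected impact ≥ 309.
vaccination drive + heat-pump rebates reaches 313 using 60 k$.
No combination under 60 k$ hits 309.

60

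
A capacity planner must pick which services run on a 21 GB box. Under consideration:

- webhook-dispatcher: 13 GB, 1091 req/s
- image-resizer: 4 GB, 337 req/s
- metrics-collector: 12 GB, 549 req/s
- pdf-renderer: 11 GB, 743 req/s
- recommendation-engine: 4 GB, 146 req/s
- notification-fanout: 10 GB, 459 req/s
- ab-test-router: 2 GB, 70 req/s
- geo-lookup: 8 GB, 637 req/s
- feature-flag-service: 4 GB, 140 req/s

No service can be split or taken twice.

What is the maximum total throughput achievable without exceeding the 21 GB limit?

1728

Taking the top-ratio services first gives webhook-dispatcher + image-resizer + recommendation-engine for 1574 (21 GB).
The 8 GB tied up in image-resizer and recommendation-engine is better spent on geo-lookup — total rises to 1728 (21 GB).
The closest alternative, webhook-dispatcher + image-resizer + recommendation-engine, reaches only 1574.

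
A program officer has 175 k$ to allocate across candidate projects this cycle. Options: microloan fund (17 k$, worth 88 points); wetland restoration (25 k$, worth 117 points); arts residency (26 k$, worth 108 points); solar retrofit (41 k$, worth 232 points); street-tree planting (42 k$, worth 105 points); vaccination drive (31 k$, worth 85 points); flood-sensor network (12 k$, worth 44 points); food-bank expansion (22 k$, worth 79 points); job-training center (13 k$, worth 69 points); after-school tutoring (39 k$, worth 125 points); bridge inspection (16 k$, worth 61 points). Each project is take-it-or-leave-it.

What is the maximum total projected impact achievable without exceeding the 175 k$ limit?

798

Taking microloan fund + wetland restoration + arts residency + solar retrofit + flood-sensor network + food-bank expansion + job-training center + bridge inspection: 172 k$ used, 798 in projected impact.
Runner-up microloan fund + wetland restoration + arts residency + solar retrofit + flood-sensor network + job-training center + after-school tutoring tops out at 783.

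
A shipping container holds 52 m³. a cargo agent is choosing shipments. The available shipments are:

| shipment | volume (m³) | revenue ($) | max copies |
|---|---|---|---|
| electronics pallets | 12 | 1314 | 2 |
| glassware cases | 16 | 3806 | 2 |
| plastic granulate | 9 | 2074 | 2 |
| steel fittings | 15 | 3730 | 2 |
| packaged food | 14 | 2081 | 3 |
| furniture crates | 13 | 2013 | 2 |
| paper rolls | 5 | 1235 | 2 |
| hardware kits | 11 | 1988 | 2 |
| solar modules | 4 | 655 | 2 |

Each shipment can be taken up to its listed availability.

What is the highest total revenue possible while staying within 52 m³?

12577

Ranking by ratio (revenue/m³): steel fittings 248.67, paper rolls 247.00, glassware cases 237.88.
Greedy by ratio would take plastic granulate + 2×steel fittings + 2×paper rolls: 49 m³ used, total 12004.
Dropping plastic granulate and steel fittings and paper rolls frees 29 m³; slotting in 2×glassware cases (32 m³) lifts the total to 12577 at 52 m³.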